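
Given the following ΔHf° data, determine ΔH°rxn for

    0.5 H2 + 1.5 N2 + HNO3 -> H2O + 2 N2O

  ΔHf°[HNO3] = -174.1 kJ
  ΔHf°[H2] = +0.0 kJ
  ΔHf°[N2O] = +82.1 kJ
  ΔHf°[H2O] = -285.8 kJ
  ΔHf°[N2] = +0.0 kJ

ΔH°rxn = 52.5 kJ

ΔH°rxn = Σ nΔHf°(products) − Σ nΔHf°(reactants).
Products: 1·(-285.8) + 2·(+82.1) = -121.6
Reactants: 1/2·(+0.0) + 3/2·(+0.0) + 1·(-174.1) = -174.1
ΔH°rxn = (-121.6) − (-174.1) = 52.5 kJ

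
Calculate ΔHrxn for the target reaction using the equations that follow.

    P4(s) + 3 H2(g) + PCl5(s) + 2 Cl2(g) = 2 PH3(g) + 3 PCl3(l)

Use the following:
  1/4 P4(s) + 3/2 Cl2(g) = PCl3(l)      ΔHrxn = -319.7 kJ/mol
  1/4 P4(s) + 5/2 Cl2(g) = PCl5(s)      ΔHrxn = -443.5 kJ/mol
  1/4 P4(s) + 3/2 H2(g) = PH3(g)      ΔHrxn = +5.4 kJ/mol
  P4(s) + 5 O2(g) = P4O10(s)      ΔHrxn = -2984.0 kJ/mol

equation 1 × 3 (scale by 3 for the 3 PCl3(l)): (3)·(-319.7) = -959.1 kJ/mol
equation 2 reversed (reverse to put PCl5(s) on the reactant side): +443.5 kJ/mol
equation 3 × 2 (×2 to match 2 PH3(g) in the target): (2)·(+5.4) = +10.8 kJ/mol
equation 4: not needed (P4O10(s) appears nowhere else).
By Hess's law, ΔHrxn = (-959.1) + (+443.5) + (+10.8) = -504.8 kJ/mol

ΔHrxn = -504.8 kJ/mol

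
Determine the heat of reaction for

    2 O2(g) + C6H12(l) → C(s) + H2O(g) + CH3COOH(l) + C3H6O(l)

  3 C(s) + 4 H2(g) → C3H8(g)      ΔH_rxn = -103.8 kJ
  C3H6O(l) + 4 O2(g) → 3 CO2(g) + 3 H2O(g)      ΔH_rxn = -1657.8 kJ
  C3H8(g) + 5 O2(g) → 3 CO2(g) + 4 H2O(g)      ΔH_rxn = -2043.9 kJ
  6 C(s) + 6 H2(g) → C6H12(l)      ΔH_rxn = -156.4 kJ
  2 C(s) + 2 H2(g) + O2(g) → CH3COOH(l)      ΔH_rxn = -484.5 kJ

equation 1 as written: -103.8 kJ
equation 2 reversed (C3H6O(l) must end up as a product): +1657.8 kJ
equation 3 as written: -2043.9 kJ
equation 4 reversed (C6H12(l) must end up as a reactant): +156.4 kJ
equation 5 as written (CH3COOH(l) already on the product side): -484.5 kJ
ΔH_rxn = (1)·(-103.8) + (-1)·(-1657.8) + (1)·(-2043.9) + (-1)·(-156.4) + (1)·(-484.5) = -818.0 kJ

ΔH_rxn = -818.0 kJ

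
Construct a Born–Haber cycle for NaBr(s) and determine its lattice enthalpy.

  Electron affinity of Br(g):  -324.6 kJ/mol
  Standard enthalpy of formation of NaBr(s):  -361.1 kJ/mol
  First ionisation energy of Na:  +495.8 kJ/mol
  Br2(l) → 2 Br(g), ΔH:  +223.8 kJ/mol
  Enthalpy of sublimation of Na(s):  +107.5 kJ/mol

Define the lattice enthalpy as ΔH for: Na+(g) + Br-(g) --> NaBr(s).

ΔHf° = 1·ΔHsub + 1·(ΣIE) + 1/2·D(Br2) + 1·EA + U
-361.1 = 1·(+107.5) + 1·(+495.8) + 1/2·(+223.8) + 1·(-324.6) + U
U = -361.1 − (+390.6) = -751.7 kJ/mol

U = -751.7 kJ/mol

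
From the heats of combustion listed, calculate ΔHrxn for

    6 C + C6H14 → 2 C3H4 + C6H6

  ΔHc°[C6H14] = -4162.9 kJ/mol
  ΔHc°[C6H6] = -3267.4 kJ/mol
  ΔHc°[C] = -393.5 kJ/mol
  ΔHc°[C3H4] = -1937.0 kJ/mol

ΔHrxn = 617.5 kJ/mol

With combustion enthalpies, reactants minus products:
= [6·(-393.5) + 1·(-4162.9)] − [2·(-1937.0) + 1·(-3267.4)]
= 617.5 kJ/mol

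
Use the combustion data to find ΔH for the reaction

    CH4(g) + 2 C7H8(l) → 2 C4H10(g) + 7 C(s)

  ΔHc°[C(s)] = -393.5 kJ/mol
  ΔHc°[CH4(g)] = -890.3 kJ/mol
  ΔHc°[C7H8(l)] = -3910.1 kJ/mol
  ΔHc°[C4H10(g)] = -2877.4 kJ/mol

ΔH = -201.2 kJ/mol

With combustion enthalpies, reactants minus products:
= [1·(-890.3) + 2·(-3910.1)] − [2·(-2877.4) + 7·(-393.5)]
= -201.2 kJ/mol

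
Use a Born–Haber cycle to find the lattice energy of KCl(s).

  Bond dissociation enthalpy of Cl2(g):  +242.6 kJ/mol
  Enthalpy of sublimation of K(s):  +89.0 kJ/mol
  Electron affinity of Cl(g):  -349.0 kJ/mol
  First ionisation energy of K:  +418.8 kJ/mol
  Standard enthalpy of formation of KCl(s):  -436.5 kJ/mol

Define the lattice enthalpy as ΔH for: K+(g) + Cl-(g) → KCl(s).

ΔHf° = 1·ΔHsub + 1·(ΣIE) + 1/2·D(Cl2) + 1·EA + U
-436.5 = 1·(+89.0) + 1·(+418.8) + 1/2·(+242.6) + 1·(-349.0) + U
U = -436.5 − (+280.1) = -716.6 kJ/mol

U = -716.6 kJ/mol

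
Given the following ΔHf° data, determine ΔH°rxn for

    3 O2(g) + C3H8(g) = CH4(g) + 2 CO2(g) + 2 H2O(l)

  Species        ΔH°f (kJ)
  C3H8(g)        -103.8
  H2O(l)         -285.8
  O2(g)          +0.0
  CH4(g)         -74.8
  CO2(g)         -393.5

ΔH°rxn = -1329.6 kJ

Products: 1·(-74.8) + 2·(-393.5) + 2·(-285.8) = -1433.4
Reactants: 3·(+0.0) + 1·(-103.8) = -103.8
ΔH°rxn = (-1433.4) − (-103.8) = -1329.6 kJ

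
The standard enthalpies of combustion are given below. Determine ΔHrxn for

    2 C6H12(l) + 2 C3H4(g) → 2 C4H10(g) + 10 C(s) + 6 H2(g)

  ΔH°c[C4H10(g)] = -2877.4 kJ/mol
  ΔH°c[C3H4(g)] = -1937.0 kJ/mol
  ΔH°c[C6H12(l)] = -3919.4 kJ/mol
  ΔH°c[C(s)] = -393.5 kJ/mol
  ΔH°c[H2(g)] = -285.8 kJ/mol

Using ΔH = Σ nΔHc°(reactants) − Σ nΔHc°(products):
= [2·(-3919.4) + 2·(-1937.0)] − [2·(-2877.4) + 10·(-393.5) + 6·(-285.8)]
= -308.2 kJ/mol

ΔHrxn = -308.2 kJ/mol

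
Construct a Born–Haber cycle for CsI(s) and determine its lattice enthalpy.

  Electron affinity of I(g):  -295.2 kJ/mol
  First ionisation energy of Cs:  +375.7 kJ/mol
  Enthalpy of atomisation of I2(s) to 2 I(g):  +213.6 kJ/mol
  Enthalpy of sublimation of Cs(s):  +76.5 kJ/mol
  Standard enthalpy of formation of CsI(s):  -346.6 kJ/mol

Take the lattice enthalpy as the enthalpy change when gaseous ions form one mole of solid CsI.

ΔHf° = 1·ΔHsub + 1·(ΣIE) + 1/2·D(I2) + 1·EA + U
-346.6 = 1·(+76.5) + 1·(+375.7) + 1/2·(+213.6) + 1·(-295.2) + U
U = -346.6 − (+263.8) = -610.4 kJ/mol

U = -610.4 kJ/mol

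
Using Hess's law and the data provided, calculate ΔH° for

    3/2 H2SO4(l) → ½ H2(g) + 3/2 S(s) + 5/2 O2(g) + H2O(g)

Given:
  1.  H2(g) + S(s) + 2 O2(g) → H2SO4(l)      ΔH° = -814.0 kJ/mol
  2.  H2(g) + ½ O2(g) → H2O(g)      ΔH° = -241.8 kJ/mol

ΔH° = 979.2 kJ/mol

eq. 1 reversed and × 3/2: (-3/2)·(-814.0) = +1221.0 kJ/mol
eq. 2 as written: -241.8 kJ/mol
By Hess's law, ΔH° = (-3/2)·(-814.0) + (1)·(-241.8) = 979.2 kJ/mol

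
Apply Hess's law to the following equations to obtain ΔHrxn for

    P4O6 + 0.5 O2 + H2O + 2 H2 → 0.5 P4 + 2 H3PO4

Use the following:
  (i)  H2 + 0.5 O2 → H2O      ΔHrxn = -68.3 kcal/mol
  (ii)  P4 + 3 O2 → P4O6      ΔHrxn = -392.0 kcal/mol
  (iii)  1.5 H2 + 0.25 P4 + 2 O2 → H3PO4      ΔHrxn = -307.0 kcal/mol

(i) reversed (H2O must end up as a reactant): +68.3 kcal/mol
(ii) reversed (reverse to put P4O6 on the reactant side): +392.0 kcal/mol
(iii) × 2 (scale by 2 for the 2 H3PO4): (2)·(-307.0) = -614.0 kcal/mol
ΔHrxn = (-1)·(-68.3) + (-1)·(-392.0) + (2)·(-307.0) = -153.7 kcal/mol

ΔHrxn = -153.7 kcal/mol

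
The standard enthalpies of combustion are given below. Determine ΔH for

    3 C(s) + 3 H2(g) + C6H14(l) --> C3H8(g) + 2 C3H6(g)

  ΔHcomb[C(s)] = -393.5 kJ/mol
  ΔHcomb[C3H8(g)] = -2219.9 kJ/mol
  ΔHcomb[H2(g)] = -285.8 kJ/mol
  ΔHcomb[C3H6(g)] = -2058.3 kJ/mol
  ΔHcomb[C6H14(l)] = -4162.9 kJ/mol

ΔH = 135.7 kJ/mol

With combustion enthalpies, reactants minus products:
= [3·(-393.5) + 3·(-285.8) + 1·(-4162.9)] − [1·(-2219.9) + 2·(-2058.3)]
= 135.7 kJ/mol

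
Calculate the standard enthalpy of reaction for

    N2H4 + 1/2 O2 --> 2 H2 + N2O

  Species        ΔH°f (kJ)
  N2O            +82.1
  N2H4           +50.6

Products: 2·(+0.0) + 1·(+82.1) = +82.1
Reactants: 1·(+50.6) + 1/2·(+0.0) = +50.6
ΔH_rxn = (+82.1) − (+50.6) = 31.5 kJ

ΔH_rxn = 31.5 kJ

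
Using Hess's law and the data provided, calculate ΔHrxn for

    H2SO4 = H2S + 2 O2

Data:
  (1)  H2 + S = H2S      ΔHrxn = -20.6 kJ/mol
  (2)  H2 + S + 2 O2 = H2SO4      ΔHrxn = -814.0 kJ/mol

ΔHrxn = 793.4 kJ/mol

(1) as written (H2S already on the product side): -20.6 kJ/mol
(2) reversed (reverse to put H2SO4 on the reactant side): +814.0 kJ/mol
ΔHrxn = (-20.6) + (+814.0) = 793.4 kJ/mol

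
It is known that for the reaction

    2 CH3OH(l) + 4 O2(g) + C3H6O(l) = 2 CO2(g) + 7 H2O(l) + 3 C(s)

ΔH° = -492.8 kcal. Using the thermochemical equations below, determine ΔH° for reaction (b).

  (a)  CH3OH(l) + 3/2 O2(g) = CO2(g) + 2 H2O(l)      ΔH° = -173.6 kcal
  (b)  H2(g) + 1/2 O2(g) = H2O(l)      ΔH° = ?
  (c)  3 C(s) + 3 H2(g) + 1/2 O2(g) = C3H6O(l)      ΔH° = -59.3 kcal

(a) × 2: (2)·(-173.6) = -347.2 kcal
(b) × 3: contributes 3·x
(c) reversed: +59.3 kcal
-492.8 = (-347.2) + (+59.3) + 3·x
x = (-492.8 − (-287.9)) / (3) = -68.3 kcal

ΔH° = -68.3 kcal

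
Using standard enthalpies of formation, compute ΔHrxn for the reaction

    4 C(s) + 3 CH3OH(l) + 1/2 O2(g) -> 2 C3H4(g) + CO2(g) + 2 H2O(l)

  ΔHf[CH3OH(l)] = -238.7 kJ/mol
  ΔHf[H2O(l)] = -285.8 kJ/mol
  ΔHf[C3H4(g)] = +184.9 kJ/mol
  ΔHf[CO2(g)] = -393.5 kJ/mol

ΔHrxn = 120.8 kJ/mol

Products: 2·(+184.9) + 1·(-393.5) + 2·(-285.8) = -595.3
Reactants: 4·(+0.0) + 3·(-238.7) + 1/2·(+0.0) = -716.1
ΔHrxn = (-595.3) − (-716.1) = 120.8 kJ/mol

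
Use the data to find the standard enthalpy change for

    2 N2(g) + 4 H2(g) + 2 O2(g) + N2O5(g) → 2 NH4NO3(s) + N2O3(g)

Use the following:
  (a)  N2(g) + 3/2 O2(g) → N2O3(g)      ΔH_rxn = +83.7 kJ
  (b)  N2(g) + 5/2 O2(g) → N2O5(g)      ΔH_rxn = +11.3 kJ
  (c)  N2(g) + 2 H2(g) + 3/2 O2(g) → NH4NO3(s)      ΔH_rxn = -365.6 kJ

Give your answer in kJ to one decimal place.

ΔH_rxn = -658.8 kJ

(a) as written (N2O3(g) already on the product side): +83.7 kJ
(b) reversed (N2O5(g) must end up as a reactant): -11.3 kJ
(c) × 2 (scale by 2 for the 2 NH4NO3(s)): (2)·(-365.6) = -731.2 kJ
By Hess's law, ΔH_rxn = (1)·(+83.7) + (-1)·(+11.3) + (2)·(-365.6) = -658.8 kJ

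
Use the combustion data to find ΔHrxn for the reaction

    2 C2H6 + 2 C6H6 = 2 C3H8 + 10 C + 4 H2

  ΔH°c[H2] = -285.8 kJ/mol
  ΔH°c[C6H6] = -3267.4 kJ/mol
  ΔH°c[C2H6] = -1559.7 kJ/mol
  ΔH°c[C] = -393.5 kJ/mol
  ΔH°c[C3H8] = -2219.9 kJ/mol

With combustion enthalpies, reactants minus products:
= [2·(-1559.7) + 2·(-3267.4)] − [2·(-2219.9) + 10·(-393.5) + 4·(-285.8)]
= -136.2 kJ/mol

ΔHrxn = -136.2 kJ/mol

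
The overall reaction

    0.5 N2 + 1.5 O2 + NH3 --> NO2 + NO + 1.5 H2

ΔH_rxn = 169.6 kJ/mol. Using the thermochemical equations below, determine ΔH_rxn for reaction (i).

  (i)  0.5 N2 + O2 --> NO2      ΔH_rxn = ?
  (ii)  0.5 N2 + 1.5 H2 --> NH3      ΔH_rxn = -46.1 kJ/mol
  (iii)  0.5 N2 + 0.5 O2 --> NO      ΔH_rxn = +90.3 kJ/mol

ΔH_rxn = 33.2 kJ/mol

(i) as written (NO2 already on the product side): contributes x
(ii) reversed (reverse to put NH3 on the reactant side): +46.1 kJ/mol
(iii) as written (NO already on the product side): +90.3 kJ/mol
+169.6 = (+46.1) + (+90.3) + x
x = (+169.6 − (+136.4)) / (1) = 33.2 kJ/mol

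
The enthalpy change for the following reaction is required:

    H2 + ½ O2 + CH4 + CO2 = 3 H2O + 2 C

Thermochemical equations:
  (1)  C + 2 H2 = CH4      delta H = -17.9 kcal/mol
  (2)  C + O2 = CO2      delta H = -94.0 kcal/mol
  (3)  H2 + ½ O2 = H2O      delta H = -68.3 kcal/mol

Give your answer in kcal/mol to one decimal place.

delta H = -93.0 kcal/mol

(1) reversed: +17.9 kcal/mol
(2) reversed: +94.0 kcal/mol
(3) × 3: (3)·(-68.3) = -204.9 kcal/mol
By Hess's law, delta H = (+17.9) + (+94.0) + (-204.9) = -93.0 kcal/mol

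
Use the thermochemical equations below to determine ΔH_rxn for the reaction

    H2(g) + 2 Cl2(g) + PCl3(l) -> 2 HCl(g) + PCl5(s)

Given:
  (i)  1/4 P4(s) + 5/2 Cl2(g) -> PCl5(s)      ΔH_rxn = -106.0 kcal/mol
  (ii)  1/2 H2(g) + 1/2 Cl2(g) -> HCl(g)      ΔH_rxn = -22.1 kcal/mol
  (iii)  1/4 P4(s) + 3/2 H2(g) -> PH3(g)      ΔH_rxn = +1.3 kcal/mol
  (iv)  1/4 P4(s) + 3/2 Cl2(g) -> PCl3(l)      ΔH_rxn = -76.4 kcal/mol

ΔH_rxn = -73.8 kcal/mol

(i) as written: -106.0 kcal/mol
(ii) × 2: (2)·(-22.1) = -44.2 kcal/mol
(iii): not needed.
(iv) reversed: +76.4 kcal/mol
ΔH_rxn = (1)·(-106.0) + (2)·(-22.1) + (-1)·(-76.4) = -73.8 kcal/mol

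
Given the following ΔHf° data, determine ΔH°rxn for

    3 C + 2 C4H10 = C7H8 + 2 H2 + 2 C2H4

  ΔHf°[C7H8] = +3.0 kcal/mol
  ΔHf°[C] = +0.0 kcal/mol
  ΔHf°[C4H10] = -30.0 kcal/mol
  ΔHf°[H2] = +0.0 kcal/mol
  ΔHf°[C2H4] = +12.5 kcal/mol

ΔH°rxn = 88.0 kcal/mol

ΔH°rxn = Σ nΔHf°(products) − Σ nΔHf°(reactants).
Products: 1·(+3.0) + 2·(+0.0) + 2·(+12.5) = +28.0
Reactants: 3·(+0.0) + 2·(-30.0) = -60.0
ΔH°rxn = (+28.0) − (-60.0) = 88.0 kcal/mol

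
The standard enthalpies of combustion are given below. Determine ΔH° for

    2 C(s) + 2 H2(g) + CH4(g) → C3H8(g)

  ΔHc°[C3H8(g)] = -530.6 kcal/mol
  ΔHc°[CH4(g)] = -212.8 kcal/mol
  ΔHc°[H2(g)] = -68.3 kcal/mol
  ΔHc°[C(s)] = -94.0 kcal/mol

With combustion enthalpies, reactants minus products:
= [2·(-94.0) + 2·(-68.3) + 1·(-212.8)] − [1·(-530.6)]
= -6.8 kcal/mol

ΔH° = -6.8 kcal/mol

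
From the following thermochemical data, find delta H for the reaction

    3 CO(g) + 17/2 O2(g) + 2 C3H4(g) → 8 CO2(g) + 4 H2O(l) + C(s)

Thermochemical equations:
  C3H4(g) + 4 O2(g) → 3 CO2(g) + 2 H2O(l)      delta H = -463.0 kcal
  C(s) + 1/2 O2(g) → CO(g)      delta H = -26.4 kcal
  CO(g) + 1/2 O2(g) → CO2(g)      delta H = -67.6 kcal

equation 1 × 2 (scale by 2 for the 2 C3H4(g)): (2)·(-463.0) = -926.0 kcal
equation 2 reversed (C(s) must end up as a product): +26.4 kcal
equation 3 × 2: (2)·(-67.6) = -135.2 kcal
Summing the manipulated equations, delta H = (2)·(-463.0) + (-1)·(-26.4) + (2)·(-67.6) = -1034.8 kcal

delta H = -1034.8 kcal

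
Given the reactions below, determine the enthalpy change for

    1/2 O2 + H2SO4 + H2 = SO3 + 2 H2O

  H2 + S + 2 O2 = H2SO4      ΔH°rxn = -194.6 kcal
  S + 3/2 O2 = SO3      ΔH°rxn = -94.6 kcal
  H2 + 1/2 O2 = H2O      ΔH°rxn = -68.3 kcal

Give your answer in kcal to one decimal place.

equation 1 reversed: +194.6 kcal
equation 2 as written: -94.6 kcal
equation 3 × 2: (2)·(-68.3) = -136.6 kcal
Since enthalpy is a state function, ΔH°rxn = (+194.6) + (-94.6) + (-136.6) = -36.6 kcal

ΔH°rxn = -36.6 kcal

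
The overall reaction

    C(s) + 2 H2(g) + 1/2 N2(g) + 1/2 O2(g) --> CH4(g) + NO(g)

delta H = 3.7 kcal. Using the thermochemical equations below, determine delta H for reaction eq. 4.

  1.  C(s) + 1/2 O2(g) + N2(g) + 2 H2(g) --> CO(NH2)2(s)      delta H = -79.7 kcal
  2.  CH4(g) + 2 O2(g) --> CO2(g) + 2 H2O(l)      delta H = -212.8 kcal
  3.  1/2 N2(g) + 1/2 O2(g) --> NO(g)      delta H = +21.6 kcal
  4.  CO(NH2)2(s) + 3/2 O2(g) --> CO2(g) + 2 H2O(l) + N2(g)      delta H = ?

eq. 1 as written: -79.7 kcal
eq. 2 reversed: +212.8 kcal
eq. 3 as written: +21.6 kcal
eq. 4 as written: contributes x
+3.7 = (-79.7) + (+212.8) + (+21.6) + x
x = (+3.7 − (+154.7)) / (1) = -151.0 kcal

delta H = -151.0 kcal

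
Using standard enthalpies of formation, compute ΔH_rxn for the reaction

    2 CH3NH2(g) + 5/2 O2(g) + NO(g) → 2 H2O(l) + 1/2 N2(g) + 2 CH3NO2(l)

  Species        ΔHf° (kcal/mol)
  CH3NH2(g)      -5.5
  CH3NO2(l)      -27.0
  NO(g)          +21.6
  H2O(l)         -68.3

ΔH_rxn = -201.2 kcal/mol

Products: 2·(-68.3) + 1/2·(+0.0) + 2·(-27.0) = -190.6
Reactants: 2·(-5.5) + 5/2·(+0.0) + 1·(+21.6) = +10.6
ΔH_rxn = (-190.6) − (+10.6) = -201.2 kcal/mol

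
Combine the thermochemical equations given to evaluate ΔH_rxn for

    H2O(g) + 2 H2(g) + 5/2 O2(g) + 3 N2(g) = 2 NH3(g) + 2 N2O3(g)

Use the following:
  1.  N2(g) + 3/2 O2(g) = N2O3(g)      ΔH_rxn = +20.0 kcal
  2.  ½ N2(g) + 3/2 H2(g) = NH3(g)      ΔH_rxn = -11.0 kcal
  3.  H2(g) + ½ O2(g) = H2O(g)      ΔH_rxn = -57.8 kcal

eq. 1 × 2 (×2 to match 2 N2O3(g) in the target): (2)·(+20.0) = +40.0 kcal
eq. 2 × 2 (scale by 2 for the 2 NH3(g)): (2)·(-11.0) = -22.0 kcal
eq. 3 reversed (reverse to put H2O(g) on the reactant side): +57.8 kcal
ΔH_rxn = (2)·(+20.0) + (2)·(-11.0) + (-1)·(-57.8) = 75.8 kcal

ΔH_rxn = 75.8 kcal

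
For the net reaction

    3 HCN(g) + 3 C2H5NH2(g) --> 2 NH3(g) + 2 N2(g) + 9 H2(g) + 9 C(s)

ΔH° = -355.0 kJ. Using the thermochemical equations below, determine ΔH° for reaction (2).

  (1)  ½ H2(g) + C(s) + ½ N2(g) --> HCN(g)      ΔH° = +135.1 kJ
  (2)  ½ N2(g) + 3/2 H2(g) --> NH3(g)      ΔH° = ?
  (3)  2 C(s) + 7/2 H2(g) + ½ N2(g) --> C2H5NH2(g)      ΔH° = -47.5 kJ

(1) reversed and × 3: (-3)·(+135.1) = -405.3 kJ
(2) × 2: contributes 2·x
(3) reversed and × 3: (-3)·(-47.5) = +142.5 kJ
-355.0 = (-405.3) + (+142.5) + 2·x
x = (-355.0 − (-262.8)) / (2) = -46.1 kJ

ΔH° = -46.1 kJ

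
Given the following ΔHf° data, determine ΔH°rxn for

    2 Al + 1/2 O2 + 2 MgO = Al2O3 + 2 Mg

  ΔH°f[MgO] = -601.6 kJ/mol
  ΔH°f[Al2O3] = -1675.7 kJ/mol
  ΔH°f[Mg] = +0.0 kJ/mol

ΔH°rxn = -472.5 kJ/mol

Products: 1·(-1675.7) + 2·(+0.0) = -1675.7
Reactants: 2·(+0.0) + 1/2·(+0.0) + 2·(-601.6) = -1203.2
ΔH°rxn = (-1675.7) − (-1203.2) = -472.5 kJ/mol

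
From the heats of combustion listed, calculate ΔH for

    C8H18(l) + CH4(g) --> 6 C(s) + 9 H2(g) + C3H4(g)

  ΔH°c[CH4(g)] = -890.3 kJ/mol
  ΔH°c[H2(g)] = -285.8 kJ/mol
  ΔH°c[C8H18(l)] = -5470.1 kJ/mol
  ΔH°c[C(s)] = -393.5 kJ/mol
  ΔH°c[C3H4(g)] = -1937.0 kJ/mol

ΔH = 509.8 kJ/mol

Using ΔH = Σ nΔHc°(reactants) − Σ nΔHc°(products):
= [1·(-5470.1) + 1·(-890.3)] − [6·(-393.5) + 9·(-285.8) + 1·(-1937.0)]
= 509.8 kJ/mol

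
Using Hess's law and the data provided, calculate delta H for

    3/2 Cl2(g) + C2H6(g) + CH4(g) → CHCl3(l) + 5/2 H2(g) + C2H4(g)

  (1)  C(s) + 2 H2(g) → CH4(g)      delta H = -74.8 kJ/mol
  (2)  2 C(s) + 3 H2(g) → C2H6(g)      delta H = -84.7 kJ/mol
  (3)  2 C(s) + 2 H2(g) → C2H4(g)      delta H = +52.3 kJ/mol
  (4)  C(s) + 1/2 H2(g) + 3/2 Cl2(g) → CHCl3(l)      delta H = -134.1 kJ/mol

(1) reversed: +74.8 kJ/mol
(2) reversed: +84.7 kJ/mol
(3) as written: +52.3 kJ/mol
(4) as written: -134.1 kJ/mol
Summing the manipulated equations, delta H = (+74.8) + (+84.7) + (+52.3) + (-134.1) = 77.7 kJ/mol

delta H = 77.7 kJ/mol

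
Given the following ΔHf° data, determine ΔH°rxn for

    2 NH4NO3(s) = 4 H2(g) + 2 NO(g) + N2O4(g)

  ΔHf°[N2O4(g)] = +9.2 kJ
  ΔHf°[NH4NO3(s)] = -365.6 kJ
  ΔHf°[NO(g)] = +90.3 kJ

ΔH°rxn = 921.0 kJ

ΔH°rxn = Σ nΔHf°(products) − Σ nΔHf°(reactants).
Products: 4·(+0.0) + 2·(+90.3) + 1·(+9.2) = +189.8
Reactants: 2·(-365.6) = -731.2
ΔH°rxn = (+189.8) − (-731.2) = 921.0 kJ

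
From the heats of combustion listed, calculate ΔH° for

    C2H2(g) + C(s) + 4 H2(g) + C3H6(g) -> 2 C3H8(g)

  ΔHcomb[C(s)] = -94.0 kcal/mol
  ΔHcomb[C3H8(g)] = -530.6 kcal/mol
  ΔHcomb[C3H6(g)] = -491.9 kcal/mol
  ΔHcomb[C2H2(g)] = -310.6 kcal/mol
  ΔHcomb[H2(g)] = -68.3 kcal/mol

ΔH° = -108.5 kcal/mol

With combustion enthalpies, reactants minus products:
= [1·(-310.6) + 1·(-94.0) + 4·(-68.3) + 1·(-491.9)] − [2·(-530.6)]
= -108.5 kcal/mol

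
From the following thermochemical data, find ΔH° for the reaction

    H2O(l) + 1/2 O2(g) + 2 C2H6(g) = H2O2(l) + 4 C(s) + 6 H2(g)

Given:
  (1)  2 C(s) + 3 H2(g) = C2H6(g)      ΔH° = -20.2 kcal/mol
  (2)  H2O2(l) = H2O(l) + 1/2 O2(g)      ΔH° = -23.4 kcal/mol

(1) reversed and × 2: (-2)·(-20.2) = +40.4 kcal/mol
(2) reversed: +23.4 kcal/mol
By Hess's law, ΔH° = (+40.4) + (+23.4) = 63.8 kcal/mol

ΔH° = 63.8 kcal/mol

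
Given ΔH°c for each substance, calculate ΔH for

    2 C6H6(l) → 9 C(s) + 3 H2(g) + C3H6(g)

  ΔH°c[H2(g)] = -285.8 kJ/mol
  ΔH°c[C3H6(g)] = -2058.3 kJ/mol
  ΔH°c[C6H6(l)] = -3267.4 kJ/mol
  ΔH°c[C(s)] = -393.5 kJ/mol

Using ΔH = Σ nΔHc°(reactants) − Σ nΔHc°(products):
= [2·(-3267.4)] − [9·(-393.5) + 3·(-285.8) + 1·(-2058.3)]
= -77.6 kJ/mol

ΔH = -77.6 kJ/mol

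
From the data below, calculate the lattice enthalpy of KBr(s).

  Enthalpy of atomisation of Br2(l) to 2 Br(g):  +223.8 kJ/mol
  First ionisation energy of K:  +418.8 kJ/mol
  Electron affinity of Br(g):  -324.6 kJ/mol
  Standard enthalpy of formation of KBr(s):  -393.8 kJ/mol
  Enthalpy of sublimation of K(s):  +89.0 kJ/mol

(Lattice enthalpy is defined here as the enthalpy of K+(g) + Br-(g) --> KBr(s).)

U = -688.9 kJ/mol

ΔHf° = 1·ΔHsub + 1·(ΣIE) + 1/2·D(Br2) + 1·EA + U
-393.8 = 1·(+89.0) + 1·(+418.8) + 1/2·(+223.8) + 1·(-324.6) + U
U = -393.8 − (+295.1) = -688.9 kJ/mol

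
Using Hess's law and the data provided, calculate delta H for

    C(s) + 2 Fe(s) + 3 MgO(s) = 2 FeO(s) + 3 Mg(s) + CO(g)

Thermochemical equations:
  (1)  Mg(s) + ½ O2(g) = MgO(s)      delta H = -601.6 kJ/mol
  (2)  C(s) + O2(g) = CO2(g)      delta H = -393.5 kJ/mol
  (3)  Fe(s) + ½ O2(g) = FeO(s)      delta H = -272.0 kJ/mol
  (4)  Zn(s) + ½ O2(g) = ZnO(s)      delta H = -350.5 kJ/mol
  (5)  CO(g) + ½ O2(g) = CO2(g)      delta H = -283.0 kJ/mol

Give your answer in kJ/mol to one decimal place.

delta H = 1150.3 kJ/mol

(1) reversed and × 3 (MgO(s) must end up as a reactant; scale by 3 for the 3 MgO(s)): (-3)·(-601.6) = +1804.8 kJ/mol
(2) as written (C(s) already on the reactant side): -393.5 kJ/mol
(3) × 2 (×2 to match 2 FeO(s) in the target): (2)·(-272.0) = -544.0 kJ/mol
(4): not needed (ZnO(s) appears nowhere else).
(5) reversed (reverse to put CO(g) on the product side): +283.0 kJ/mol
Since enthalpy is a state function, delta H = (-3)·(-601.6) + (1)·(-393.5) + (2)·(-272.0) + (-1)·(-283.0) = 1150.3 kJ/mol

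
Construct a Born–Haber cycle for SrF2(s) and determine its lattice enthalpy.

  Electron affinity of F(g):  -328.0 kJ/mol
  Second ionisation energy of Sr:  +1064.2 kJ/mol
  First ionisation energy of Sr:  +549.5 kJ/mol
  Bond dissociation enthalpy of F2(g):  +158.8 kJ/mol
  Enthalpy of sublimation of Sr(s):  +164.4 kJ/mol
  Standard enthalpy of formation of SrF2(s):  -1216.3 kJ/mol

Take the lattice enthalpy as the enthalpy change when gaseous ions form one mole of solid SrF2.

U = -2497.2 kJ/mol

ΔHf° = 1·ΔHsub + 1·(ΣIE) + 1·D(F2) + 2·EA + U
-1216.3 = 1·(+164.4) + 1·(+1613.7) + 1·(+158.8) + 2·(-328.0) + U
U = -1216.3 − (+1280.9) = -2497.2 kJ/mol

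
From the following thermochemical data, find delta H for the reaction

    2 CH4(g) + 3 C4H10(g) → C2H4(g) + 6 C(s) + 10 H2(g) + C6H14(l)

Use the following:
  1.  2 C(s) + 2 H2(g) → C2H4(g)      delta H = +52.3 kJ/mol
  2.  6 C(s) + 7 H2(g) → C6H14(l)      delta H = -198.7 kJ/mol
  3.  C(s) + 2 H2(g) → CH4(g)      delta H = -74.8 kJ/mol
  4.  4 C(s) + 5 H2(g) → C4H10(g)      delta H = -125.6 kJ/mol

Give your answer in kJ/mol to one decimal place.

delta H = 380.0 kJ/mol

eq. 1 as written: +52.3 kJ/mol
eq. 2 as written: -198.7 kJ/mol
eq. 3 reversed and × 2: (-2)·(-74.8) = +149.6 kJ/mol
eq. 4 reversed and × 3: (-3)·(-125.6) = +376.8 kJ/mol
delta H = (1)·(+52.3) + (1)·(-198.7) + (-2)·(-74.8) + (-3)·(-125.6) = 380.0 kJ/mol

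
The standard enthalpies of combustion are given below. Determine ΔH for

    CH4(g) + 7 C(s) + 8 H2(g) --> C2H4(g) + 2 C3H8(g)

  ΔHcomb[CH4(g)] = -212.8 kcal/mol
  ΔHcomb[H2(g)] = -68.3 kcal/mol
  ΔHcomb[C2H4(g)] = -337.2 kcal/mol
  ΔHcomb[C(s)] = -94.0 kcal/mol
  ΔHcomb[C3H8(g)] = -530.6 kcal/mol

ΔH = -18.8 kcal/mol

Using ΔH = Σ nΔHc°(reactants) − Σ nΔHc°(products):
= [1·(-212.8) + 7·(-94.0) + 8·(-68.3)] − [1·(-337.2) + 2·(-530.6)]
= -18.8 kcal/mol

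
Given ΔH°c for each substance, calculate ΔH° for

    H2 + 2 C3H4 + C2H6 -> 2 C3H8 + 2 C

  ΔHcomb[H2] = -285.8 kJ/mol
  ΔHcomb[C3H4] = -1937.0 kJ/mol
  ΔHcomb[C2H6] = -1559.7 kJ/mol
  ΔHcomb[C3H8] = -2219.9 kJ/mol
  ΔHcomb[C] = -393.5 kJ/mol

Using ΔH = Σ nΔHc°(reactants) − Σ nΔHc°(products):
= [1·(-285.8) + 2·(-1937.0) + 1·(-1559.7)] − [2·(-2219.9) + 2·(-393.5)]
= -492.7 kJ/mol

ΔH° = -492.7 kJ/mol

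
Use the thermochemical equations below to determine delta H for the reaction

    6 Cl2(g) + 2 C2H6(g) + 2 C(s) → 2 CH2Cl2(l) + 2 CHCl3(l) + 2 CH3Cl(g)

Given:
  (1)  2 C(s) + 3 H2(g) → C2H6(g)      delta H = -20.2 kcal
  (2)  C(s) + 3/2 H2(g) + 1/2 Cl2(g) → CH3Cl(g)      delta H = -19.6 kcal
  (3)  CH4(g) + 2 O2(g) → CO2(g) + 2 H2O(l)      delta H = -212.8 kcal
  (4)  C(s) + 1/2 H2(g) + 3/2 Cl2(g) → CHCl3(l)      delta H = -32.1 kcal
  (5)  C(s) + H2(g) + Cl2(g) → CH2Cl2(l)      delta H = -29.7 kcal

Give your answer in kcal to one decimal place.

delta H = -122.4 kcal

(1) reversed and × 2: (-2)·(-20.2) = +40.4 kcal
(2) × 2: (2)·(-19.6) = -39.2 kcal
(3): not needed.
(4) × 2: (2)·(-32.1) = -64.2 kcal
(5) × 2: (2)·(-29.7) = -59.4 kcal
Combining the equations, delta H = (-2)·(-20.2) + (2)·(-19.6) + (2)·(-32.1) + (2)·(-29.7) = -122.4 kcal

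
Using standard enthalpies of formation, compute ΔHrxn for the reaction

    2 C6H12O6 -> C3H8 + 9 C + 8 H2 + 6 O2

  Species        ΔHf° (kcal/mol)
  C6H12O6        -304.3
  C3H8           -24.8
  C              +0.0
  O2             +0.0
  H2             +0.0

Products: 1·(-24.8) + 9·(+0.0) + 8·(+0.0) + 6·(+0.0) = -24.8
Reactants: 2·(-304.3) = -608.6
ΔHrxn = (-24.8) − (-608.6) = 583.8 kcal/mol

ΔHrxn = 583.8 kcal/mol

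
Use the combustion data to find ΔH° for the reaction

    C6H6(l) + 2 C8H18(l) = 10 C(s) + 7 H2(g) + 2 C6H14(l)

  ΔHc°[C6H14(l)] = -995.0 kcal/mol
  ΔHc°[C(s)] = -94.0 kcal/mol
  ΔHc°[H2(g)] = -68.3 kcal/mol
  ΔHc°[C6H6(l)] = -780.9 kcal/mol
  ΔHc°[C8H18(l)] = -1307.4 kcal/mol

ΔH° = 12.4 kcal/mol

Using ΔH = Σ nΔHc°(reactants) − Σ nΔHc°(products):
= [1·(-780.9) + 2·(-1307.4)] − [10·(-94.0) + 7·(-68.3) + 2·(-995.0)]
= 12.4 kcal/mol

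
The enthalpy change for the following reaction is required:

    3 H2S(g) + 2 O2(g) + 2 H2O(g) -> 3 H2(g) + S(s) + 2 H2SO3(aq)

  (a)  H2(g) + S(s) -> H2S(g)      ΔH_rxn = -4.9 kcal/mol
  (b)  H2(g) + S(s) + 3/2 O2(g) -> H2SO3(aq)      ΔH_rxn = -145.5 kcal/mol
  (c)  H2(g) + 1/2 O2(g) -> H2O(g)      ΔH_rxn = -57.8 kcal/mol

(a) reversed and × 3: (-3)·(-4.9) = +14.7 kcal/mol
(b) × 2: (2)·(-145.5) = -291.0 kcal/mol
(c) reversed and × 2: (-2)·(-57.8) = +115.6 kcal/mol
Summing the manipulated equations, ΔH_rxn = (+14.7) + (-291.0) + (+115.6) = -160.7 kcal/mol

ΔH_rxn = -160.7 kcal/mol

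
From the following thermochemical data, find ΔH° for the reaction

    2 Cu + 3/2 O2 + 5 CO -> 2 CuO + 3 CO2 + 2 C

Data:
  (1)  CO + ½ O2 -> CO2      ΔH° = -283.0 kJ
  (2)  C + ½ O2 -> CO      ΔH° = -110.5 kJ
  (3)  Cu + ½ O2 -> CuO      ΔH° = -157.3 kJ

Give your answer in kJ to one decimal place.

(1) × 3: (3)·(-283.0) = -849.0 kJ
(2) reversed and × 2: (-2)·(-110.5) = +221.0 kJ
(3) × 2: (2)·(-157.3) = -314.6 kJ
By Hess's law, ΔH° = (-849.0) + (+221.0) + (-314.6) = -942.6 kJ

ΔH° = -942.6 kJ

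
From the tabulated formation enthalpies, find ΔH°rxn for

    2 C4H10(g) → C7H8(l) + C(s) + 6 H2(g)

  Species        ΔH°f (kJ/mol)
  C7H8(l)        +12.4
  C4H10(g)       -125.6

Products: 1·(+12.4) + 1·(+0.0) + 6·(+0.0) = +12.4
Reactants: 2·(-125.6) = -251.2
ΔH°rxn = (+12.4) − (-251.2) = 263.6 kJ/mol

ΔH°rxn = 263.6 kJ/mol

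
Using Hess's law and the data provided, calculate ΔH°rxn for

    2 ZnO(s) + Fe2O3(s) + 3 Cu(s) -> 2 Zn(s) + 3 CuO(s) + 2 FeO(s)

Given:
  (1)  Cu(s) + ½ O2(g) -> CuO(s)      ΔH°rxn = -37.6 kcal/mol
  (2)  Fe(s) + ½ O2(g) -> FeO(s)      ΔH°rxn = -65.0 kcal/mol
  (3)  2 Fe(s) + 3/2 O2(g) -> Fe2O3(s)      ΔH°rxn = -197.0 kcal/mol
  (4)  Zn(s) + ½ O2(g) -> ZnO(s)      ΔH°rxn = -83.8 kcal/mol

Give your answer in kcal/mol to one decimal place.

(1) × 3 (scale by 3 for the 3 CuO(s)): (3)·(-37.6) = -112.8 kcal/mol
(2) × 2 (scale by 2 for the 2 FeO(s)): (2)·(-65.0) = -130.0 kcal/mol
(3) reversed (Fe2O3(s) must end up as a reactant): +197.0 kcal/mol
(4) reversed and × 2 (reverse to put ZnO(s) on the reactant side; ×2 to match 2 ZnO(s) in the target): (-2)·(-83.8) = +167.6 kcal/mol
Combining the equations, ΔH°rxn = (-112.8) + (-130.0) + (+197.0) + (+167.6) = 121.8 kcal/mol

ΔH°rxn = 121.8 kcal/mol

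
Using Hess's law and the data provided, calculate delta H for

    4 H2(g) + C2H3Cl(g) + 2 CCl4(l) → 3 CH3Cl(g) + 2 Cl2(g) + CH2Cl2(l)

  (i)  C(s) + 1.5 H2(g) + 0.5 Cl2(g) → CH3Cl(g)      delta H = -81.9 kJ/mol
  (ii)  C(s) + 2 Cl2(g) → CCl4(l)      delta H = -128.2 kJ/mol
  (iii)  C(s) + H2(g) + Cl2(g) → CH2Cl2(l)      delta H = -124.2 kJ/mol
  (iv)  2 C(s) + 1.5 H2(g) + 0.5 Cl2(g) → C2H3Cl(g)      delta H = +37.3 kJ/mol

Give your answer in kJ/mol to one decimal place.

delta H = -150.8 kJ/mol

(i) × 3 (scale by 3 for the 3 CH3Cl(g)): (3)·(-81.9) = -245.7 kJ/mol
(ii) reversed and × 2 (reverse to put CCl4(l) on the reactant side; scale by 2 for the 2 CCl4(l)): (-2)·(-128.2) = +256.4 kJ/mol
(iii) as written (CH2Cl2(l) already on the product side): -124.2 kJ/mol
(iv) reversed (C2H3Cl(g) must end up as a reactant): -37.3 kJ/mol
delta H = (-245.7) + (+256.4) + (-124.2) + (-37.3) = -150.8 kJ/mol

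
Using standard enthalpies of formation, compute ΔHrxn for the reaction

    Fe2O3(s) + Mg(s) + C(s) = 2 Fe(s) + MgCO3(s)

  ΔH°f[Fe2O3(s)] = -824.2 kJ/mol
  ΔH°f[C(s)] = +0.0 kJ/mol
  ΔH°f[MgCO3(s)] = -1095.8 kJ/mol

ΔHrxn = -271.6 kJ/mol

Products: 2·(+0.0) + 1·(-1095.8) = -1095.8
Reactants: 1·(-824.2) + 1·(+0.0) + 1·(+0.0) = -824.2
ΔHrxn = (-1095.8) − (-824.2) = -271.6 kJ/mol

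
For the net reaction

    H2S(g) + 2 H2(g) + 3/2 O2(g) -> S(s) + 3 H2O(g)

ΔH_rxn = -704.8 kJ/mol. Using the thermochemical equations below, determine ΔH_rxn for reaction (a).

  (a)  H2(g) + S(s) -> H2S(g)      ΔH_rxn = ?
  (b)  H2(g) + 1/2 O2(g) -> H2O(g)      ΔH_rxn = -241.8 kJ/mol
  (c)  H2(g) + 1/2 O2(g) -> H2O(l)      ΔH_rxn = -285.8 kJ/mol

(a) reversed (reverse to put H2S(g) on the reactant side): contributes −x
(b) × 3 (scale by 3 for the 3 H2O(g)): (3)·(-241.8) = -725.4 kJ/mol
(c): not needed (H2O(l) appears nowhere else).
-704.8 = (-725.4) − x
x = (-704.8 − (-725.4)) / (-1) = -20.6 kJ/mol

ΔH_rxn = -20.6 kJ/mol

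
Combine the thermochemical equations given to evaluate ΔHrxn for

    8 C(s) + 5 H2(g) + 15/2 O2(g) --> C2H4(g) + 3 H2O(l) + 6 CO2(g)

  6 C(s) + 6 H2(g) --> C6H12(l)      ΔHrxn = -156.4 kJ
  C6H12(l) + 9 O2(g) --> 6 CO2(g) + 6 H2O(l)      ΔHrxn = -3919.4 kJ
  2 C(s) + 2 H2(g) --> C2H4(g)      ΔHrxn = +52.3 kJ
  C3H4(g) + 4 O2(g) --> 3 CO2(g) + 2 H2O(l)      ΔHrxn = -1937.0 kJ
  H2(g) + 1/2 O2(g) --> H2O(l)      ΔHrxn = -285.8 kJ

equation 1 as written: -156.4 kJ
equation 2 as written: -3919.4 kJ
equation 3 as written: +52.3 kJ
equation 4: not needed.
equation 5 reversed and × 3: (-3)·(-285.8) = +857.4 kJ
ΔHrxn = (-156.4) + (-3919.4) + (+52.3) + (+857.4) = -3166.1 kJ

ΔHrxn = -3166.1 kJ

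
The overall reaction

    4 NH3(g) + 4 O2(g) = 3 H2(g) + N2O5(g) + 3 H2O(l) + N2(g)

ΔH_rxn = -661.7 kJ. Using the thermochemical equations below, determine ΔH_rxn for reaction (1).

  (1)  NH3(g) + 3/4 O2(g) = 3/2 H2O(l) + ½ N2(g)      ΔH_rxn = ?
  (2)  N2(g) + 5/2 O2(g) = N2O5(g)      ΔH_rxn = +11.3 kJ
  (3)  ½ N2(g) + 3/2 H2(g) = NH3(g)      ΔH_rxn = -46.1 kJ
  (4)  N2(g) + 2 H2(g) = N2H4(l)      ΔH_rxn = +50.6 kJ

ΔH_rxn = -382.6 kJ

(1) × 2: contributes 2·x
(2) as written: +11.3 kJ
(3) reversed and × 2: (-2)·(-46.1) = +92.2 kJ
(4): not needed.
-661.7 = (+11.3) + (+92.2) + 2·x
x = (-661.7 − (+103.5)) / (2) = -382.6 kJ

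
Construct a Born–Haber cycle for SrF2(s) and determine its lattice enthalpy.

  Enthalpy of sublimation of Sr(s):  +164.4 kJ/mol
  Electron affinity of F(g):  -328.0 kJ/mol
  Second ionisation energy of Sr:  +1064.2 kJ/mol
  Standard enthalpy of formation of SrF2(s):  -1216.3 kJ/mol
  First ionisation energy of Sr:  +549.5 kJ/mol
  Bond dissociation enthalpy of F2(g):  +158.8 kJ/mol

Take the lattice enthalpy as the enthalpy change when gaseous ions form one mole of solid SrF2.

ΔHf° = 1·ΔHsub + 1·(ΣIE) + 1·D(F2) + 2·EA + U
-1216.3 = 1·(+164.4) + 1·(+1613.7) + 1·(+158.8) + 2·(-328.0) + U
U = -1216.3 − (+1280.9) = -2497.2 kJ/mol

U = -2497.2 kJ/mol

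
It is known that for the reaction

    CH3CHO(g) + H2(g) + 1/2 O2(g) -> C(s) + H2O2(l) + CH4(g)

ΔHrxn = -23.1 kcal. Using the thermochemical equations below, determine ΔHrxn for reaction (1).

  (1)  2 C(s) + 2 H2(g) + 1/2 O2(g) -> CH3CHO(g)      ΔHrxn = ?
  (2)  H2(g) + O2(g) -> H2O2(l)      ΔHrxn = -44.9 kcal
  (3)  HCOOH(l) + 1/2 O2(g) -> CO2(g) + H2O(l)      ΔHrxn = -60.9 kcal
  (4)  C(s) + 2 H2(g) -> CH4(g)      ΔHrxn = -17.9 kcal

(1) reversed (CH3CHO(g) must end up as a reactant): contributes −x
(2) as written (H2O2(l) already on the product side): -44.9 kcal
(3): not needed (H2O(l) appears nowhere else).
(4) as written (CH4(g) already on the product side): -17.9 kcal
-23.1 = (-44.9) + (-17.9) − x
x = (-23.1 − (-62.8)) / (-1) = -39.7 kcal

ΔHrxn = -39.7 kcal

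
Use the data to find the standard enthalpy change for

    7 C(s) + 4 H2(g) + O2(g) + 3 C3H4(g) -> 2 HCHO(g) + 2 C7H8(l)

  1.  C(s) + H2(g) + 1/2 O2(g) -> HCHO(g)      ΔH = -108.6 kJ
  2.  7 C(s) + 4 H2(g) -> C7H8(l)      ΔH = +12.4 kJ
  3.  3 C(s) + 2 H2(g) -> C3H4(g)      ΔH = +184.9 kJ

eq. 1 × 2: (2)·(-108.6) = -217.2 kJ
eq. 2 × 2: (2)·(+12.4) = +24.8 kJ
eq. 3 reversed and × 3: (-3)·(+184.9) = -554.7 kJ
Summing the manipulated equations, ΔH = (-217.2) + (+24.8) + (-554.7) = -747.1 kJ

ΔH = -747.1 kJ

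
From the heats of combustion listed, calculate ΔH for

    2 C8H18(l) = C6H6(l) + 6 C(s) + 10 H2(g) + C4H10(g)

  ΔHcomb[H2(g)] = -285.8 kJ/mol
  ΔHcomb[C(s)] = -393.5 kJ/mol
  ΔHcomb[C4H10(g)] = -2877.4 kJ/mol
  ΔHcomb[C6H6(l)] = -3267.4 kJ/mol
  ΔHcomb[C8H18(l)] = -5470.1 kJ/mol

ΔH = 423.6 kJ/mol

Using ΔH = Σ nΔHc°(reactants) − Σ nΔHc°(products):
= [2·(-5470.1)] − [1·(-3267.4) + 6·(-393.5) + 10·(-285.8) + 1·(-2877.4)]
= 423.6 kJ/mol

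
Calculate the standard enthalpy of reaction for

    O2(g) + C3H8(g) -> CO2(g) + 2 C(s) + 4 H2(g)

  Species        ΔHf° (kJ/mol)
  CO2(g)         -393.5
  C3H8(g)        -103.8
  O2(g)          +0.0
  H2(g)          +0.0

ΔH° = -289.7 kJ/mol

Products: 1·(-393.5) + 2·(+0.0) + 4·(+0.0) = -393.5
Reactants: 1·(+0.0) + 1·(-103.8) = -103.8
ΔH° = (-393.5) − (-103.8) = -289.7 kJ/mol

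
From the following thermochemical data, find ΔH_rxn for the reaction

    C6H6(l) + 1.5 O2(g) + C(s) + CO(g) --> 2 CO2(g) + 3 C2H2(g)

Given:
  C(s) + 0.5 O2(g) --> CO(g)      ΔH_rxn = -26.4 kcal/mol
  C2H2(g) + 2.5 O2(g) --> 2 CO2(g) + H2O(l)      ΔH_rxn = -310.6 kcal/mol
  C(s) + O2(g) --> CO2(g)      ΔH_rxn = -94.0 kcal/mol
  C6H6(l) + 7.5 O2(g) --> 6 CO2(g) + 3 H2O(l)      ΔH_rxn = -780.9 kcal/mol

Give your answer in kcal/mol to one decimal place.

equation 1 reversed: +26.4 kcal/mol
equation 2 reversed and × 3: (-3)·(-310.6) = +931.8 kcal/mol
equation 3 × 2: (2)·(-94.0) = -188.0 kcal/mol
equation 4 as written: -780.9 kcal/mol
Combining the equations, ΔH_rxn = (-1)·(-26.4) + (-3)·(-310.6) + (2)·(-94.0) + (1)·(-780.9) = -10.7 kcal/mol

ΔH_rxn = -10.7 kcal/mol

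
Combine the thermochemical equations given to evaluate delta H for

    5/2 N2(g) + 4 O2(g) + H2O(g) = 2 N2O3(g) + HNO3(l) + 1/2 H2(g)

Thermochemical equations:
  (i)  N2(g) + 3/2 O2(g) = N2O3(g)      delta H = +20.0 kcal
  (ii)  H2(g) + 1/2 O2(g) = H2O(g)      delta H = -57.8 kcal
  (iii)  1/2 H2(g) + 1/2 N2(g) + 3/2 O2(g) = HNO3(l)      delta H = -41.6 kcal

delta H = 56.2 kcal

(i) × 2: (2)·(+20.0) = +40.0 kcal
(ii) reversed: +57.8 kcal
(iii) as written: -41.6 kcal
delta H = (+40.0) + (+57.8) + (-41.6) = 56.2 kcal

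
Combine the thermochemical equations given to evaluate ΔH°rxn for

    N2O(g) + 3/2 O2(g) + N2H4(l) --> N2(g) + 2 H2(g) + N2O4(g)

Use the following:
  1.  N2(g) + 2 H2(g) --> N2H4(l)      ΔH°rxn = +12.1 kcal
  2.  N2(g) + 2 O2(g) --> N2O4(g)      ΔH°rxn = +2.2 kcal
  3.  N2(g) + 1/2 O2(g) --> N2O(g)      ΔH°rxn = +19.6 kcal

ΔH°rxn = -29.5 kcal

eq. 1 reversed: -12.1 kcal
eq. 2 as written: +2.2 kcal
eq. 3 reversed: -19.6 kcal
ΔH°rxn = (-12.1) + (+2.2) + (-19.6) = -29.5 kcal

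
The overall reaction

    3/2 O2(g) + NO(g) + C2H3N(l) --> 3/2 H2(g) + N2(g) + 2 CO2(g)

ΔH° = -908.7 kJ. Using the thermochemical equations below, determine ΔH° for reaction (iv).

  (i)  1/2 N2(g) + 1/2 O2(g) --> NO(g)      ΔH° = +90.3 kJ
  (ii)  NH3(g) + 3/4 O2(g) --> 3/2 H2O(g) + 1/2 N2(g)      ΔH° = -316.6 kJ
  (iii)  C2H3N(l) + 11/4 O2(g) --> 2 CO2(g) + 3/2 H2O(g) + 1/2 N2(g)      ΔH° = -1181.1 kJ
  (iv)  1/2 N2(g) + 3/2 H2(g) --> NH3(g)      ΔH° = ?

ΔH° = -46.1 kJ

(i) reversed (reverse to put NO(g) on the reactant side): -90.3 kJ
(ii) reversed: +316.6 kJ
(iii) as written (C2H3N(l) already on the reactant side): -1181.1 kJ
(iv) reversed (reverse to put H2(g) on the product side): contributes −x
-908.7 = (-90.3) + (+316.6) + (-1181.1) − x
x = (-908.7 − (-954.8)) / (-1) = -46.1 kJ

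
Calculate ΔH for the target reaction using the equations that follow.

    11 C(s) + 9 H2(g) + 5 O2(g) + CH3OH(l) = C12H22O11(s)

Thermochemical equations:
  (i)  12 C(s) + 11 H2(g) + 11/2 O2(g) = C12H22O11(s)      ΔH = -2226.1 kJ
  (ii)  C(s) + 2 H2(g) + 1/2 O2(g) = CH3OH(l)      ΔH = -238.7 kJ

ΔH = -1987.4 kJ

(i) as written (C12H22O11(s) already on the product side): -2226.1 kJ
(ii) reversed (reverse to put CH3OH(l) on the reactant side): +238.7 kJ
ΔH = (-2226.1) + (+238.7) = -1987.4 kJ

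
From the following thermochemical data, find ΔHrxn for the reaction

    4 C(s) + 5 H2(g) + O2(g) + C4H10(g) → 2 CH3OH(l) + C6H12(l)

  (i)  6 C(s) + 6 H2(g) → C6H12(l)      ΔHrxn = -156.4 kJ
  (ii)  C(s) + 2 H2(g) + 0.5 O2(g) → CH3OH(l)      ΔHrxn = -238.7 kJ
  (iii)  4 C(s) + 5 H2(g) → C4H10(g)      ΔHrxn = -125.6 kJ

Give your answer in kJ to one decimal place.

(i) as written (C6H12(l) already on the product side): -156.4 kJ
(ii) × 2 (×2 to match 2 CH3OH(l) in the target): (2)·(-238.7) = -477.4 kJ
(iii) reversed (C4H10(g) must end up as a reactant): +125.6 kJ
ΔHrxn = (1)·(-156.4) + (2)·(-238.7) + (-1)·(-125.6) = -508.2 kJ

ΔHrxn = -508.2 kJ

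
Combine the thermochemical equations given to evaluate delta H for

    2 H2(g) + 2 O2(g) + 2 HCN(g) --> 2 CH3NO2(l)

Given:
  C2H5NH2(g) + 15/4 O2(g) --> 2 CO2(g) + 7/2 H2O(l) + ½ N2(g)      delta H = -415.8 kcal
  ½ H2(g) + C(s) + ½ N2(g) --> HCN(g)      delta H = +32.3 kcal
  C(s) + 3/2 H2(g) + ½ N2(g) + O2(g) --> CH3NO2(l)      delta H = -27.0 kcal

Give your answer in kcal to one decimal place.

delta H = -118.6 kcal

equation 1: not needed (C2H5NH2(g) appears nowhere else).
equation 2 reversed and × 2 (reverse to put HCN(g) on the reactant side; scale by 2 for the 2 HCN(g)): (-2)·(+32.3) = -64.6 kcal
equation 3 × 2 (scale by 2 for the 2 CH3NO2(l)): (2)·(-27.0) = -54.0 kcal
Summing the manipulated equations, delta H = (-64.6) + (-54.0) = -118.6 kcal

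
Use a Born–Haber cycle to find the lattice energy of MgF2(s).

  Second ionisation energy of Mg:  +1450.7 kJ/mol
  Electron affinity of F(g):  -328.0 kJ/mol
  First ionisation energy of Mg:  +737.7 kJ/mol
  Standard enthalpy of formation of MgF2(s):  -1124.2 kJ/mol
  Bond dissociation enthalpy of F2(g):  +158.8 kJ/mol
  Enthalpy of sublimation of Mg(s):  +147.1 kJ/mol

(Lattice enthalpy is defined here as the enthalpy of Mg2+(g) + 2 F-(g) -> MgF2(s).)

ΔHf° = 1·ΔHsub + 1·(ΣIE) + 1·D(F2) + 2·EA + U
-1124.2 = 1·(+147.1) + 1·(+2188.4) + 1·(+158.8) + 2·(-328.0) + U
U = -1124.2 − (+1838.3) = -2962.5 kJ/mol

U = -2962.5 kJ/mol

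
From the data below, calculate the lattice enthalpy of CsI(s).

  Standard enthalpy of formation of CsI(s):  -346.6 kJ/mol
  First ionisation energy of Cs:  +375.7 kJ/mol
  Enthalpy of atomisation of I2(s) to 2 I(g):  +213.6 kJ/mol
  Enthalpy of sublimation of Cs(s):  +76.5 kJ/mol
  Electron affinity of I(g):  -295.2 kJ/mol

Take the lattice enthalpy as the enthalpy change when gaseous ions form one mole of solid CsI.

ΔHf° = 1·ΔHsub + 1·(ΣIE) + 1/2·D(I2) + 1·EA + U
-346.6 = 1·(+76.5) + 1·(+375.7) + 1/2·(+213.6) + 1·(-295.2) + U
U = -346.6 − (+263.8) = -610.4 kJ/mol

U = -610.4 kJ/mol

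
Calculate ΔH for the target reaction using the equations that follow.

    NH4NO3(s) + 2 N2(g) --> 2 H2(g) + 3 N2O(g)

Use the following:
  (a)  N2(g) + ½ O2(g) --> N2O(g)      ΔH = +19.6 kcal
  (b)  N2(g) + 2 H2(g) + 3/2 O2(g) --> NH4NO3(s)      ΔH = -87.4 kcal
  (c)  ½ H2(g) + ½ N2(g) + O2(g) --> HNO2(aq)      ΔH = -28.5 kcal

(a) × 3: (3)·(+19.6) = +58.8 kcal
(b) reversed: +87.4 kcal
(c): not needed.
Since enthalpy is a state function, ΔH = (+58.8) + (+87.4) = 146.2 kcal

ΔH = 146.2 kcal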